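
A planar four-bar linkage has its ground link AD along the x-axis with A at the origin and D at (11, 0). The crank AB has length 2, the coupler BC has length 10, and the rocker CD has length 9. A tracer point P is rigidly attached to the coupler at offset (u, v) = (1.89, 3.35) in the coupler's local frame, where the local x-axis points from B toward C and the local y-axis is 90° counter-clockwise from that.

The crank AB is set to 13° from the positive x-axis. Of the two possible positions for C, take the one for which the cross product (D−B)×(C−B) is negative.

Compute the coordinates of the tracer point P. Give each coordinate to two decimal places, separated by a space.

5.79 0.56

A=(0,0), D=(11.00,0)
B = A + 2.00·(cos13°, sin13°) = (1.9487, 0.4499)
|BD| = 9.0624
circle(B,10.00) ∩ circle(D,9.00): a=5.5795, h=8.2987
  candidates: C₊=(7.9333,8.4614) cross=75.207; C₋=(7.1094,-8.1156) cross=-75.207
  mode - wants cross < 0 → take C=(7.1094,-8.1156) (cross=-75.207)
ex = (C−B)/|BC| = (0.5161,-0.8566); ey = (0.8566,0.5161)
P = B + 1.89·ex + 3.35·ey = (5.7935,0.5598)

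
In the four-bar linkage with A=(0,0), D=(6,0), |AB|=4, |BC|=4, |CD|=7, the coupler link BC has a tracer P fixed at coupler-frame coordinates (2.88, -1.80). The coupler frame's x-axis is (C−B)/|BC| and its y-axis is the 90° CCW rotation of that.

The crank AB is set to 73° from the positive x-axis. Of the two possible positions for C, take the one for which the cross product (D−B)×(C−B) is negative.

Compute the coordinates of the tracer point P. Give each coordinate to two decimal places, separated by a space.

A=(0,0), D=(6.00,0)
B = A + 4.00·(cos73°, sin73°) = (1.1695, 3.8252)
|BD| = 6.1617
circle(B,4.00) ∩ circle(D,7.00): a=0.4030, h=3.9796
  candidates: C₊=(3.9560,6.6949) cross=24.521; C₋=(-0.9852,0.4551) cross=-24.521
  mode - wants cross < 0 → take C=(-0.9852,0.4551) (cross=-24.521)
ex = (C−B)/|BC| = (-0.5387,-0.8425); ey = (0.8425,-0.5387)
P = B + 2.88·ex + -1.80·ey = (-1.8984,2.3684)

-1.90 2.37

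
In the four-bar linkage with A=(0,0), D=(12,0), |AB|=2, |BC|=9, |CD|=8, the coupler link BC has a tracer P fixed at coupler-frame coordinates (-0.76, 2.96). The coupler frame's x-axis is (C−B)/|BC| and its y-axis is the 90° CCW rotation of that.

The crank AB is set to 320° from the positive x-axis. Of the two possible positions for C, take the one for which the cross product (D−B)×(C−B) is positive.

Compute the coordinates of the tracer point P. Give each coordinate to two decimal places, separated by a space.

-1.32 -0.19

A=(0,0), D=(12.00,0)
B = A + 2.00·(cos320°, sin320°) = (1.5321, -1.2856)
|BD| = 10.5466
circle(B,9.00) ∩ circle(D,8.00): a=6.0792, h=6.6365
  candidates: C₊=(6.7570,6.0425) cross=69.992; C₋=(8.3749,-7.1315) cross=-69.992
  mode + wants cross > 0 → take C=(6.7570,6.0425) (cross=69.992)
ex = (C−B)/|BC| = (0.5805,0.8142); ey = (-0.8142,0.5805)
P = B + -0.76·ex + 2.96·ey = (-1.3192,-0.1860)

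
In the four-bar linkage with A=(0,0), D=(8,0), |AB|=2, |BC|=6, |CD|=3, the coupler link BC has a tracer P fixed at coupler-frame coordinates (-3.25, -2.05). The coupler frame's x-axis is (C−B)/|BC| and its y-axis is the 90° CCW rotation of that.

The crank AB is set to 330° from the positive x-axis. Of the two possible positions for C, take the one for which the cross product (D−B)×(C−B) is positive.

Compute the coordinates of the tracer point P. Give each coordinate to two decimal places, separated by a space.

A=(0,0), D=(8.00,0)
B = A + 2.00·(cos330°, sin330°) = (1.7321, -1.0000)
|BD| = 6.3472
circle(B,6.00) ∩ circle(D,3.00): a=5.3005, h=2.8115
  candidates: C₊=(6.5234,2.6115) cross=17.845; C₋=(7.4093,-2.9413) cross=-17.845
  mode + wants cross > 0 → take C=(6.5234,2.6115) (cross=17.845)
ex = (C−B)/|BC| = (0.7986,0.6019); ey = (-0.6019,0.7986)
P = B + -3.25·ex + -2.05·ey = (0.3706,-4.5933)

0.37 -4.59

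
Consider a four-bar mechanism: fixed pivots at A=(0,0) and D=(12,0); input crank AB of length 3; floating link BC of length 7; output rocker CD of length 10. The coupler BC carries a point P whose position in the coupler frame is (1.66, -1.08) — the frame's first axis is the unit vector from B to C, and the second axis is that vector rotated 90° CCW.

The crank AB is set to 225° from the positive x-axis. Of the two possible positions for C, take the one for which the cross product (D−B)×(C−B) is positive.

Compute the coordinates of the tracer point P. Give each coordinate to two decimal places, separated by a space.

A=(0,0), D=(12.00,0)
B = A + 3.00·(cos225°, sin225°) = (-2.1213, -2.1213)
|BD| = 14.2798
circle(B,7.00) ∩ circle(D,10.00): a=5.3541, h=4.5092
  candidates: C₊=(2.5035,3.1333) cross=64.391; C₋=(3.8433,-5.7851) cross=-64.391
  mode + wants cross > 0 → take C=(2.5035,3.1333) (cross=64.391)
ex = (C−B)/|BC| = (0.6607,0.7507); ey = (-0.7507,0.6607)
P = B + 1.66·ex + -1.08·ey = (-0.2139,-1.5888)

-0.21 -1.59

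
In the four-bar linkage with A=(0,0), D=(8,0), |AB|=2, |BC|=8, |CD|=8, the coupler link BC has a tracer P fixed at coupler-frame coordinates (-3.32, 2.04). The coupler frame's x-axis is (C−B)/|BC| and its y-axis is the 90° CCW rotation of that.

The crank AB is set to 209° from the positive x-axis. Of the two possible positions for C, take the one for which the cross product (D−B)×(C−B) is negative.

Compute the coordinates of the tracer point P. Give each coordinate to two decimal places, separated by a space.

A=(0,0), D=(8.00,0)
B = A + 2.00·(cos209°, sin209°) = (-1.7492, -0.9696)
|BD| = 9.7973
circle(B,8.00) ∩ circle(D,8.00): a=4.8987, h=6.3248
  candidates: C₊=(2.4994,5.8089) cross=61.966; C₋=(3.7513,-6.7786) cross=-61.966
  mode - wants cross < 0 → take C=(3.7513,-6.7786) (cross=-61.966)
ex = (C−B)/|BC| = (0.6876,-0.7261); ey = (0.7261,0.6876)
P = B + -3.32·ex + 2.04·ey = (-2.5507,2.8437)

-2.55 2.84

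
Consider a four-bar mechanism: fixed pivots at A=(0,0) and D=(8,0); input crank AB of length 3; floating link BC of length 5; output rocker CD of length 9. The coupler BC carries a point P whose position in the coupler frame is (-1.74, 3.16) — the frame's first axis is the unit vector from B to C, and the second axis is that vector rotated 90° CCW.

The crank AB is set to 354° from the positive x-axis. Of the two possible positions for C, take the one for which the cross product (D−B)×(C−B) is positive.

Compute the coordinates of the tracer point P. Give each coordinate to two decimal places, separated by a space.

A=(0,0), D=(8.00,0)
B = A + 3.00·(cos354°, sin354°) = (2.9836, -0.3136)
|BD| = 5.0262
circle(B,5.00) ∩ circle(D,9.00): a=-3.0577, h=3.9561
  candidates: C₊=(-0.3150,3.4440) cross=19.884; C₋=(0.1787,-4.4527) cross=-19.884
  mode + wants cross > 0 → take C=(-0.3150,3.4440) (cross=19.884)
ex = (C−B)/|BC| = (-0.6597,0.7515); ey = (-0.7515,-0.6597)
P = B + -1.74·ex + 3.16·ey = (1.7566,-3.7059)

1.76 -3.71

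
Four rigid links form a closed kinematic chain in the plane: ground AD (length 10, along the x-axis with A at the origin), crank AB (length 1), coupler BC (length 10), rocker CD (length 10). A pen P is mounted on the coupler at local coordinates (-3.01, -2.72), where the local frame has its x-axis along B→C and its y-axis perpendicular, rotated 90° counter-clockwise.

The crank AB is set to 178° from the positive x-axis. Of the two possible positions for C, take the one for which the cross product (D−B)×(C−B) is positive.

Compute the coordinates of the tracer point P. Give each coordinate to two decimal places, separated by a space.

A=(0,0), D=(10.00,0)
B = A + 1.00·(cos178°, sin178°) = (-0.9994, 0.0349)
|BD| = 10.9994
circle(B,10.00) ∩ circle(D,10.00): a=5.4997, h=8.3518
  candidates: C₊=(4.5268,8.3692) cross=91.865; C₋=(4.4738,-8.3343) cross=-91.865
  mode + wants cross > 0 → take C=(4.5268,8.3692) (cross=91.865)
ex = (C−B)/|BC| = (0.5526,0.8334); ey = (-0.8334,0.5526)
P = B + -3.01·ex + -2.72·ey = (-0.3958,-3.9769)

-0.40 -3.98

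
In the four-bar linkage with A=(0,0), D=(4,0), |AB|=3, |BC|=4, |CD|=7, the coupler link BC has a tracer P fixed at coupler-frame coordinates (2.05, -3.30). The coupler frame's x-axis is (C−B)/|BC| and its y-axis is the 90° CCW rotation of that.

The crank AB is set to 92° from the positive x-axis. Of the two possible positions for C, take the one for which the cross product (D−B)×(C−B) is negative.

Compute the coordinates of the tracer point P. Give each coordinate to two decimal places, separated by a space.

A=(0,0), D=(4.00,0)
B = A + 3.00·(cos92°, sin92°) = (-0.1047, 2.9982)
|BD| = 5.0831
circle(B,4.00) ∩ circle(D,7.00): a=-0.7045, h=3.9375
  candidates: C₊=(1.6488,6.5933) cross=20.014; C₋=(-2.9961,0.2341) cross=-20.014
  mode - wants cross < 0 → take C=(-2.9961,0.2341) (cross=-20.014)
ex = (C−B)/|BC| = (-0.7228,-0.6910); ey = (0.6910,-0.7228)
P = B + 2.05·ex + -3.30·ey = (-3.8669,3.9670)

-3.87 3.97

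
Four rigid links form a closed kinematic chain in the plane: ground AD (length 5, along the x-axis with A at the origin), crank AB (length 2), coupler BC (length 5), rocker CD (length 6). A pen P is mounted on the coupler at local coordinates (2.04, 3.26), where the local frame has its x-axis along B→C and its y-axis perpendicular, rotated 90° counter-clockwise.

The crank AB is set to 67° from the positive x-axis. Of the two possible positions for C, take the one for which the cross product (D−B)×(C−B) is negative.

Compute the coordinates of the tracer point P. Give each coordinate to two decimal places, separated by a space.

A=(0,0), D=(5.00,0)
B = A + 2.00·(cos67°, sin67°) = (0.7815, 1.8410)
|BD| = 4.6028
circle(B,5.00) ∩ circle(D,6.00): a=1.1064, h=4.8760
  candidates: C₊=(3.7459,5.8675) cross=22.443; C₋=(-0.1548,-3.0706) cross=-22.443
  mode - wants cross < 0 → take C=(-0.1548,-3.0706) (cross=-22.443)
ex = (C−B)/|BC| = (-0.1872,-0.9823); ey = (0.9823,-0.1872)
P = B + 2.04·ex + 3.26·ey = (3.6018,-0.7733)

3.60 -0.77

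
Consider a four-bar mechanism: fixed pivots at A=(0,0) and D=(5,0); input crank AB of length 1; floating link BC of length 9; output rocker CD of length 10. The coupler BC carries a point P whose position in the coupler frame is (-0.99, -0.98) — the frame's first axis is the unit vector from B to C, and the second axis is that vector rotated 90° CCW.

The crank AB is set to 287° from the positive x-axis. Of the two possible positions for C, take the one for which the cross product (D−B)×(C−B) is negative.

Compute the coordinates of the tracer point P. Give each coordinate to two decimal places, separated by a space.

A=(0,0), D=(5.00,0)
B = A + 1.00·(cos287°, sin287°) = (0.2924, -0.9563)
|BD| = 4.8038
circle(B,9.00) ∩ circle(D,10.00): a=0.4243, h=8.9900
  candidates: C₊=(-1.0815,7.9382) cross=43.186; C₋=(2.4978,-9.6819) cross=-43.186
  mode - wants cross < 0 → take C=(2.4978,-9.6819) (cross=-43.186)
ex = (C−B)/|BC| = (0.2451,-0.9695); ey = (0.9695,0.2451)
P = B + -0.99·ex + -0.98·ey = (-0.9003,-0.2366)

-0.90 -0.24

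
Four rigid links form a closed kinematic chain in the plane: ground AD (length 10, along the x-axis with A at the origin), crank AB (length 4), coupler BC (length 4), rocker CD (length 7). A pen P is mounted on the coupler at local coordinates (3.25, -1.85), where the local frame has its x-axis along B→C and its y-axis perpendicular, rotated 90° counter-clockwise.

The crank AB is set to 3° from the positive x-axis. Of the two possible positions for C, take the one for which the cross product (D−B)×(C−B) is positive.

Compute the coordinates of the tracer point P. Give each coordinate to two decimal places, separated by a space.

6.16 3.26

A=(0,0), D=(10.00,0)
B = A + 4.00·(cos3°, sin3°) = (3.9945, 0.2093)
|BD| = 6.0091
circle(B,4.00) ∩ circle(D,7.00): a=0.2587, h=3.9916
  candidates: C₊=(4.3922,4.1895) cross=23.986; C₋=(4.1140,-3.7889) cross=-23.986
  mode + wants cross > 0 → take C=(4.3922,4.1895) (cross=23.986)
ex = (C−B)/|BC| = (0.0994,0.9950); ey = (-0.9950,0.0994)
P = B + 3.25·ex + -1.85·ey = (6.1584,3.2593)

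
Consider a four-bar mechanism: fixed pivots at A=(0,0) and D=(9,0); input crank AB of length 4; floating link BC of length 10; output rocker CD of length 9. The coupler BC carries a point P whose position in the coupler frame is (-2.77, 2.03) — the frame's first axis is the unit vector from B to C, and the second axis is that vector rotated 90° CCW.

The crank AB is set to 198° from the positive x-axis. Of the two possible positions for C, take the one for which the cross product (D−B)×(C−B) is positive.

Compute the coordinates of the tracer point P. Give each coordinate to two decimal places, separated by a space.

-7.14 -2.04

A=(0,0), D=(9.00,0)
B = A + 4.00·(cos198°, sin198°) = (-3.8042, -1.2361)
|BD| = 12.8638
circle(B,10.00) ∩ circle(D,9.00): a=7.1704, h=6.9703
  candidates: C₊=(2.6632,6.3910) cross=89.665; C₋=(4.0028,-7.4852) cross=-89.665
  mode + wants cross > 0 → take C=(2.6632,6.3910) (cross=89.665)
ex = (C−B)/|BC| = (0.6467,0.7627); ey = (-0.7627,0.6467)
P = B + -2.77·ex + 2.03·ey = (-7.1440,-2.0359)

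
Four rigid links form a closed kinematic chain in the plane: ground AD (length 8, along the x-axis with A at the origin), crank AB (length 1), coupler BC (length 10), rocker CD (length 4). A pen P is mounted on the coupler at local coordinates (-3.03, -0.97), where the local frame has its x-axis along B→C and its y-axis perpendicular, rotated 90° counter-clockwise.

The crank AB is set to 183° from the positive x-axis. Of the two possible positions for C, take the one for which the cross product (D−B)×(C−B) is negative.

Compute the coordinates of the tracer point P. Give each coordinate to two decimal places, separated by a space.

A=(0,0), D=(8.00,0)
B = A + 1.00·(cos183°, sin183°) = (-0.9986, -0.0523)
|BD| = 8.9988
circle(B,10.00) ∩ circle(D,4.00): a=9.1667, h=3.9965
  candidates: C₊=(8.1447,3.9974) cross=35.963; C₋=(8.1911,-3.9954) cross=-35.963
  mode - wants cross < 0 → take C=(8.1911,-3.9954) (cross=-35.963)
ex = (C−B)/|BC| = (0.9190,-0.3943); ey = (0.3943,0.9190)
P = B + -3.03·ex + -0.97·ey = (-4.1656,0.2510)

-4.17 0.25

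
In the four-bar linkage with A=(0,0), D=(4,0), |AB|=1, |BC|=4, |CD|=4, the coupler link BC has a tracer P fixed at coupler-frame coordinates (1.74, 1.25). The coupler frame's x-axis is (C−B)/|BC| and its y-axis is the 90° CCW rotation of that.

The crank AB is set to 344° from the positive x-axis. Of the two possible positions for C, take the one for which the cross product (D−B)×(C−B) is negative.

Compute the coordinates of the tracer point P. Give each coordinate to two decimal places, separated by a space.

2.88 -1.24

A=(0,0), D=(4.00,0)
B = A + 1.00·(cos344°, sin344°) = (0.9613, -0.2756)
|BD| = 3.0512
circle(B,4.00) ∩ circle(D,4.00): a=1.5256, h=3.6976
  candidates: C₊=(2.1466,3.5447) cross=11.282; C₋=(2.8147,-3.8203) cross=-11.282
  mode - wants cross < 0 → take C=(2.8147,-3.8203) (cross=-11.282)
ex = (C−B)/|BC| = (0.4634,-0.8862); ey = (0.8862,0.4634)
P = B + 1.74·ex + 1.25·ey = (2.8752,-1.2384)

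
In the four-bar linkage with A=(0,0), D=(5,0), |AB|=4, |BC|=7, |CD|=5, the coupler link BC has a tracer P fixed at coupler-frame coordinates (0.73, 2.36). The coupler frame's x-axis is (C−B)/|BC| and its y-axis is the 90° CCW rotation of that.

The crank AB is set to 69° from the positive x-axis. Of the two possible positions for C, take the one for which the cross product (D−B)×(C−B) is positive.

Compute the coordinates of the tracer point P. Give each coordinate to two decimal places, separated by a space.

2.20 6.08

A=(0,0), D=(5.00,0)
B = A + 4.00·(cos69°, sin69°) = (1.4335, 3.7343)
|BD| = 5.1638
circle(B,7.00) ∩ circle(D,5.00): a=4.9058, h=4.9933
  candidates: C₊=(8.4328,3.6354) cross=25.785; C₋=(1.2107,-3.2621) cross=-25.785
  mode + wants cross > 0 → take C=(8.4328,3.6354) (cross=25.785)
ex = (C−B)/|BC| = (0.9999,-0.0141); ey = (0.0141,0.9999)
P = B + 0.73·ex + 2.36·ey = (2.1968,6.0838)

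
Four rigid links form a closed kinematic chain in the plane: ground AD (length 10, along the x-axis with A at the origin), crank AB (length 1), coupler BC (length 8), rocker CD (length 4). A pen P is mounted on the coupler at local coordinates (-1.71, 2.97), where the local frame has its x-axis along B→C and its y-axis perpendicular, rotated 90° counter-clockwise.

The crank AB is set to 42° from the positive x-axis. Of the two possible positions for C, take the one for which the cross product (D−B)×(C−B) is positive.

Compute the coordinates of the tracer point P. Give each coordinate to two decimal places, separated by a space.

A=(0,0), D=(10.00,0)
B = A + 1.00·(cos42°, sin42°) = (0.7431, 0.6691)
|BD| = 9.2810
circle(B,8.00) ∩ circle(D,4.00): a=7.2264, h=3.4320
  candidates: C₊=(8.1982,3.5712) cross=31.853; C₋=(7.7033,-3.2750) cross=-31.853
  mode + wants cross > 0 → take C=(8.1982,3.5712) (cross=31.853)
ex = (C−B)/|BC| = (0.9319,0.3628); ey = (-0.3628,0.9319)
P = B + -1.71·ex + 2.97·ey = (-1.9278,2.8165)

-1.93 2.82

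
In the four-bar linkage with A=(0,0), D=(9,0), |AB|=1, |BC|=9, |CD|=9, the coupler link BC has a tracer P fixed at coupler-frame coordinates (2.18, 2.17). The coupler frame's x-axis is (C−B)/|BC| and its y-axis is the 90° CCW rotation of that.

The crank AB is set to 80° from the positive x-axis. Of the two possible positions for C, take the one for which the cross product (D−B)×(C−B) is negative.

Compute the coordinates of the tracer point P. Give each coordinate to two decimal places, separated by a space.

3.03 -0.16

A=(0,0), D=(9.00,0)
B = A + 1.00·(cos80°, sin80°) = (0.1736, 0.9848)
|BD| = 8.8811
circle(B,9.00) ∩ circle(D,9.00): a=4.4406, h=7.8282
  candidates: C₊=(5.4549,8.2724) cross=69.524; C₋=(3.7188,-7.2876) cross=-69.524
  mode - wants cross < 0 → take C=(3.7188,-7.2876) (cross=-69.524)
ex = (C−B)/|BC| = (0.3939,-0.9192); ey = (0.9192,0.3939)
P = B + 2.18·ex + 2.17·ey = (3.0269,-0.1642)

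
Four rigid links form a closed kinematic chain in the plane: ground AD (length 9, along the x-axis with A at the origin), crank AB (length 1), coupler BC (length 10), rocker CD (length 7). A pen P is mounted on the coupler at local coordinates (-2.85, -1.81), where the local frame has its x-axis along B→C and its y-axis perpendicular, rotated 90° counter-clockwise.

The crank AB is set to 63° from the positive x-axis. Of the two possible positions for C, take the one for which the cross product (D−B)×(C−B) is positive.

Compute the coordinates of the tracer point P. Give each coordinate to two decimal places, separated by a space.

-0.71 -2.28

A=(0,0), D=(9.00,0)
B = A + 1.00·(cos63°, sin63°) = (0.4540, 0.8910)
|BD| = 8.5923
circle(B,10.00) ∩ circle(D,7.00): a=7.2639, h=6.8728
  candidates: C₊=(8.3915,6.9735) cross=59.053; C₋=(6.9661,-6.6980) cross=-59.053
  mode + wants cross > 0 → take C=(8.3915,6.9735) (cross=59.053)
ex = (C−B)/|BC| = (0.7937,0.6082); ey = (-0.6082,0.7937)
P = B + -2.85·ex + -1.81·ey = (-0.7073,-2.2792)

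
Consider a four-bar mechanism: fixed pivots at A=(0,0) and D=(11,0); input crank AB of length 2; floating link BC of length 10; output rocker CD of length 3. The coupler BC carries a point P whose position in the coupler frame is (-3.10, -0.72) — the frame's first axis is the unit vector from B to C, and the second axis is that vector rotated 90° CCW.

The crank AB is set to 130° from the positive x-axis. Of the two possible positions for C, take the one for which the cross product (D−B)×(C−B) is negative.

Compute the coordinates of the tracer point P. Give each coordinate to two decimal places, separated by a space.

A=(0,0), D=(11.00,0)
B = A + 2.00·(cos130°, sin130°) = (-1.2856, 1.5321)
|BD| = 12.3807
circle(B,10.00) ∩ circle(D,3.00): a=9.8654, h=1.6350
  candidates: C₊=(8.7064,1.9337) cross=20.243; C₋=(8.3017,-1.3112) cross=-20.243
  mode - wants cross < 0 → take C=(8.3017,-1.3112) (cross=-20.243)
ex = (C−B)/|BC| = (0.9587,-0.2843); ey = (0.2843,0.9587)
P = B + -3.10·ex + -0.72·ey = (-4.4623,1.7232)

-4.46 1.72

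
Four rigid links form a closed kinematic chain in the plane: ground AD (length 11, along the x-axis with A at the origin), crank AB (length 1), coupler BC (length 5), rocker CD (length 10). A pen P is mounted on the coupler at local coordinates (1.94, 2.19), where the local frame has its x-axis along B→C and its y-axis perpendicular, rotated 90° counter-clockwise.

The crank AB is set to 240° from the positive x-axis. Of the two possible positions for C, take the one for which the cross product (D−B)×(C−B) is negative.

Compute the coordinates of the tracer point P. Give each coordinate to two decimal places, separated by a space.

2.40 -1.22

A=(0,0), D=(11.00,0)
B = A + 1.00·(cos240°, sin240°) = (-0.5000, -0.8660)
|BD| = 11.5326
circle(B,5.00) ∩ circle(D,10.00): a=2.5146, h=4.3217
  candidates: C₊=(1.6830,3.6323) cross=49.840; C₋=(2.3320,-4.9866) cross=-49.840
  mode - wants cross < 0 → take C=(2.3320,-4.9866) (cross=-49.840)
ex = (C−B)/|BC| = (0.5664,-0.8241); ey = (0.8241,0.5664)
P = B + 1.94·ex + 2.19·ey = (2.4037,-1.2244)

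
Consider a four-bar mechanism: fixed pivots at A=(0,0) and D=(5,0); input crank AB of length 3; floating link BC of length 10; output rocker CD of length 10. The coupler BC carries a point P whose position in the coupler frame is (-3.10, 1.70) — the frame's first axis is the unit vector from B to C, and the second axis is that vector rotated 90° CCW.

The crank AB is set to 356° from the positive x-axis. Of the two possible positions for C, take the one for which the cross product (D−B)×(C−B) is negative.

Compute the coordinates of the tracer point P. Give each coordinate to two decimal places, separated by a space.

A=(0,0), D=(5.00,0)
B = A + 3.00·(cos356°, sin356°) = (2.9927, -0.2093)
|BD| = 2.0182
circle(B,10.00) ∩ circle(D,10.00): a=1.0091, h=9.9490
  candidates: C₊=(2.9647,9.7907) cross=20.079; C₋=(5.0280,-10.0000) cross=-20.079
  mode - wants cross < 0 → take C=(5.0280,-10.0000) (cross=-20.079)
ex = (C−B)/|BC| = (0.2035,-0.9791); ey = (0.9791,0.2035)
P = B + -3.10·ex + 1.70·ey = (4.0262,3.1718)

4.03 3.17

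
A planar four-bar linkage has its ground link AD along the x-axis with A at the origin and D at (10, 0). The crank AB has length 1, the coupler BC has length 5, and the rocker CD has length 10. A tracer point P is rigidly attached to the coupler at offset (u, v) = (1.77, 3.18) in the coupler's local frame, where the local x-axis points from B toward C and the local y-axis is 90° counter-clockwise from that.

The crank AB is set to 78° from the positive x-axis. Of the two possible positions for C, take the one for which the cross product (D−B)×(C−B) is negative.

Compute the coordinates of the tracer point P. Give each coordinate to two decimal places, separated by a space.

A=(0,0), D=(10.00,0)
B = A + 1.00·(cos78°, sin78°) = (0.2079, 0.9781)
|BD| = 9.8408
circle(B,5.00) ∩ circle(D,10.00): a=1.1098, h=4.8753
  candidates: C₊=(1.7968,5.7190) cross=47.977; C₋=(0.8276,-3.9833) cross=-47.977
  mode - wants cross < 0 → take C=(0.8276,-3.9833) (cross=-47.977)
ex = (C−B)/|BC| = (0.1239,-0.9923); ey = (0.9923,0.1239)
P = B + 1.77·ex + 3.18·ey = (3.5828,-0.3841)

3.58 -0.38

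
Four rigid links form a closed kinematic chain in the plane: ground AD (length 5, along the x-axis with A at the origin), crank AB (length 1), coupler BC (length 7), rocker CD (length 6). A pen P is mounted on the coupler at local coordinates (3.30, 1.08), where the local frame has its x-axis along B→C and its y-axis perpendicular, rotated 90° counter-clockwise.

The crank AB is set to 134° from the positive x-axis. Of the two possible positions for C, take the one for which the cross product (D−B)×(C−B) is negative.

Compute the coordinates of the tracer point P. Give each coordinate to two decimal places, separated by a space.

1.79 -1.70

A=(0,0), D=(5.00,0)
B = A + 1.00·(cos134°, sin134°) = (-0.6947, 0.7193)
|BD| = 5.7399
circle(B,7.00) ∩ circle(D,6.00): a=4.0024, h=5.7429
  candidates: C₊=(3.9959,5.9154) cross=32.964; C₋=(2.5564,-5.4799) cross=-32.964
  mode - wants cross < 0 → take C=(2.5564,-5.4799) (cross=-32.964)
ex = (C−B)/|BC| = (0.4644,-0.8856); ey = (0.8856,0.4644)
P = B + 3.30·ex + 1.08·ey = (1.7945,-1.7015)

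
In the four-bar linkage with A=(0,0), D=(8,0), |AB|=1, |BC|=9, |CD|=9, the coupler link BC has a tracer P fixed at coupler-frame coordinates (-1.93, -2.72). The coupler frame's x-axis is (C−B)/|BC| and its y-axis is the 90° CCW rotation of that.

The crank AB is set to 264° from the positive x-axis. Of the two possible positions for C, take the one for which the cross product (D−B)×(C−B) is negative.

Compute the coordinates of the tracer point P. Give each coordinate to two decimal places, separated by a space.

-3.44 -0.91

A=(0,0), D=(8.00,0)
B = A + 1.00·(cos264°, sin264°) = (-0.1045, -0.9945)
|BD| = 8.1653
circle(B,9.00) ∩ circle(D,9.00): a=4.0827, h=8.0207
  candidates: C₊=(2.9708,7.4637) cross=65.492; C₋=(4.9246,-8.4583) cross=-65.492
  mode - wants cross < 0 → take C=(4.9246,-8.4583) (cross=-65.492)
ex = (C−B)/|BC| = (0.5588,-0.8293); ey = (0.8293,0.5588)
P = B + -1.93·ex + -2.72·ey = (-3.4387,-0.9139)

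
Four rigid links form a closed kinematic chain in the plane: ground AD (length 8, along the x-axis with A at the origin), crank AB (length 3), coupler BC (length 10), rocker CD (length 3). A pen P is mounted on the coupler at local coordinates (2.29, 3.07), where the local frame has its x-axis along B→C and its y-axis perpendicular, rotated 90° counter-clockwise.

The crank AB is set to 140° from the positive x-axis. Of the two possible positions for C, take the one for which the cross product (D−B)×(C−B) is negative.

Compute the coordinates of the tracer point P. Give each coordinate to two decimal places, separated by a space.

A=(0,0), D=(8.00,0)
B = A + 3.00·(cos140°, sin140°) = (-2.2981, 1.9284)
|BD| = 10.4771
circle(B,10.00) ∩ circle(D,3.00): a=9.5814, h=2.8631
  candidates: C₊=(7.6465,2.9791) cross=29.998; C₋=(6.5926,-2.6494) cross=-29.998
  mode - wants cross < 0 → take C=(6.5926,-2.6494) (cross=-29.998)
ex = (C−B)/|BC| = (0.8891,-0.4578); ey = (0.4578,0.8891)
P = B + 2.29·ex + 3.07·ey = (1.1432,3.6095)

1.14 3.61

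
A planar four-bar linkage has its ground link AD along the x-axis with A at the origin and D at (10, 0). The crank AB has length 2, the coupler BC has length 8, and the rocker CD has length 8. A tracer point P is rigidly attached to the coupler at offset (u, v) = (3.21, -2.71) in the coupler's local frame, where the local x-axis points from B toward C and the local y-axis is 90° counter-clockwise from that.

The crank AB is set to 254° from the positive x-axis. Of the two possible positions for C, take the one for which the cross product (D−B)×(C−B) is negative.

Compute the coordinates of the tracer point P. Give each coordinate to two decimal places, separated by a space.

0.34 -6.03

A=(0,0), D=(10.00,0)
B = A + 2.00·(cos254°, sin254°) = (-0.5513, -1.9225)
|BD| = 10.7250
circle(B,8.00) ∩ circle(D,8.00): a=5.3625, h=5.9366
  candidates: C₊=(3.6602,4.8792) cross=63.670; C₋=(5.7885,-6.8017) cross=-63.670
  mode - wants cross < 0 → take C=(5.7885,-6.8017) (cross=-63.670)
ex = (C−B)/|BC| = (0.7925,-0.6099); ey = (0.6099,0.7925)
P = B + 3.21·ex + -2.71·ey = (0.3397,-6.0279)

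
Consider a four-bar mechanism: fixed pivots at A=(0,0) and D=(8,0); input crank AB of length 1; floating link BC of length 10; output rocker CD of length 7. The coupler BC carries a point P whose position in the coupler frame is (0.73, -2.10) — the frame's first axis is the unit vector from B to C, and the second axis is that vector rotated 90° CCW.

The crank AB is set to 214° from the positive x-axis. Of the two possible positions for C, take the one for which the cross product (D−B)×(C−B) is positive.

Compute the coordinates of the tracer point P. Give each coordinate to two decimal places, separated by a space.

A=(0,0), D=(8.00,0)
B = A + 1.00·(cos214°, sin214°) = (-0.8290, -0.5592)
|BD| = 8.8467
circle(B,10.00) ∩ circle(D,7.00): a=7.3058, h=6.8283
  candidates: C₊=(6.0305,6.7172) cross=60.408; C₋=(6.8937,-6.9120) cross=-60.408
  mode + wants cross > 0 → take C=(6.0305,6.7172) (cross=60.408)
ex = (C−B)/|BC| = (0.6860,0.7276); ey = (-0.7276,0.6860)
P = B + 0.73·ex + -2.10·ey = (1.1998,-1.4685)

1.20 -1.47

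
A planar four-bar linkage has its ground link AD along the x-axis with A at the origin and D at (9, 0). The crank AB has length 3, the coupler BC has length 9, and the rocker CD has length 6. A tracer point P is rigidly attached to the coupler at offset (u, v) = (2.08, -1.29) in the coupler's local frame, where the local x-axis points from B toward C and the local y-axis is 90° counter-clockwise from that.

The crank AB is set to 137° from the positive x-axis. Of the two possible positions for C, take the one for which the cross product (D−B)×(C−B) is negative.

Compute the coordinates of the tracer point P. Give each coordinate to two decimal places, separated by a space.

A=(0,0), D=(9.00,0)
B = A + 3.00·(cos137°, sin137°) = (-2.1941, 2.0460)
|BD| = 11.3795
circle(B,9.00) ∩ circle(D,6.00): a=7.6670, h=4.7135
  candidates: C₊=(6.1955,5.3042) cross=53.637; C₋=(4.5005,-3.9692) cross=-53.637
  mode - wants cross < 0 → take C=(4.5005,-3.9692) (cross=-53.637)
ex = (C−B)/|BC| = (0.7438,-0.6684); ey = (0.6684,0.7438)
P = B + 2.08·ex + -1.29·ey = (-1.5090,-0.3037)

-1.51 -0.30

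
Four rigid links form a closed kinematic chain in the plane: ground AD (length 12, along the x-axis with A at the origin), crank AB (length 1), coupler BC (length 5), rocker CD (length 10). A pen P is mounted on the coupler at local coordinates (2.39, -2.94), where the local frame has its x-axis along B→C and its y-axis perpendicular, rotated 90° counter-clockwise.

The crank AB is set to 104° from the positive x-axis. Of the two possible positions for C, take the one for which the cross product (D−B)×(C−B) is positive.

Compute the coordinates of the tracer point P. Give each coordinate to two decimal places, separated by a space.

3.54 0.74

A=(0,0), D=(12.00,0)
B = A + 1.00·(cos104°, sin104°) = (-0.2419, 0.9703)
|BD| = 12.2803
circle(B,5.00) ∩ circle(D,10.00): a=3.0865, h=3.9336
  candidates: C₊=(3.1457,4.6478) cross=48.306; C₋=(2.5241,-3.1949) cross=-48.306
  mode + wants cross > 0 → take C=(3.1457,4.6478) (cross=48.306)
ex = (C−B)/|BC| = (0.6775,0.7355); ey = (-0.7355,0.6775)
P = B + 2.39·ex + -2.94·ey = (3.5397,0.7362)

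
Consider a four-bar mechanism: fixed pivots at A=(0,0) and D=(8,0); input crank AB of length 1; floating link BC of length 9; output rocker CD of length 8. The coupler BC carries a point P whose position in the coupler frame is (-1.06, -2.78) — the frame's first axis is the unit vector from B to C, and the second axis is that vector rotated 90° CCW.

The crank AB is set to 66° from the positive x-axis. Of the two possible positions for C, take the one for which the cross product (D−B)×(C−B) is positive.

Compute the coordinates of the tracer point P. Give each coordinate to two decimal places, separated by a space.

1.85 -1.69

A=(0,0), D=(8.00,0)
B = A + 1.00·(cos66°, sin66°) = (0.4067, 0.9135)
|BD| = 7.6480
circle(B,9.00) ∩ circle(D,8.00): a=4.9354, h=7.5261
  candidates: C₊=(6.2058,7.7962) cross=57.560; C₋=(4.4078,-7.1482) cross=-57.560
  mode + wants cross > 0 → take C=(6.2058,7.7962) (cross=57.560)
ex = (C−B)/|BC| = (0.6443,0.7647); ey = (-0.7647,0.6443)
P = B + -1.06·ex + -2.78·ey = (1.8497,-1.6883)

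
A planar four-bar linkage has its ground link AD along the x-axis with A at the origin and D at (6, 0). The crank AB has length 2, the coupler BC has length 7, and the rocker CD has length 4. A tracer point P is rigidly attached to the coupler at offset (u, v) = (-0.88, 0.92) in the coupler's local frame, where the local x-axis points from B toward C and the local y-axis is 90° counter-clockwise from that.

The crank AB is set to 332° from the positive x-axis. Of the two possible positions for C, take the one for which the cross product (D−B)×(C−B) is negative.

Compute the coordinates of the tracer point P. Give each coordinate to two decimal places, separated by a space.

1.23 0.22

A=(0,0), D=(6.00,0)
B = A + 2.00·(cos332°, sin332°) = (1.7659, -0.9389)
|BD| = 4.3370
circle(B,7.00) ∩ circle(D,4.00): a=5.9730, h=3.6501
  candidates: C₊=(6.8070,3.9178) cross=15.830; C₋=(8.3875,-3.2094) cross=-15.830
  mode - wants cross < 0 → take C=(8.3875,-3.2094) (cross=-15.830)
ex = (C−B)/|BC| = (0.9459,-0.3243); ey = (0.3243,0.9459)
P = B + -0.88·ex + 0.92·ey = (1.2319,0.2167)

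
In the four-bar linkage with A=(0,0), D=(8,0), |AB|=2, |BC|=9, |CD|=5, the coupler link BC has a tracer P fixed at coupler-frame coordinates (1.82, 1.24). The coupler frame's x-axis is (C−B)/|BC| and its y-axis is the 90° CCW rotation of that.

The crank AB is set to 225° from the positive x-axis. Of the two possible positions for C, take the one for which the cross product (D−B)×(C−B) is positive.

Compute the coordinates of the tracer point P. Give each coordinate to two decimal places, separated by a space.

-0.81 0.70

A=(0,0), D=(8.00,0)
B = A + 2.00·(cos225°, sin225°) = (-1.4142, -1.4142)
|BD| = 9.5198
circle(B,9.00) ∩ circle(D,5.00): a=7.7011, h=4.6575
  candidates: C₊=(5.5096,4.3357) cross=44.339; C₋=(6.8934,-4.8760) cross=-44.339
  mode + wants cross > 0 → take C=(5.5096,4.3357) (cross=44.339)
ex = (C−B)/|BC| = (0.7693,0.6389); ey = (-0.6389,0.7693)
P = B + 1.82·ex + 1.24·ey = (-0.8063,0.7025)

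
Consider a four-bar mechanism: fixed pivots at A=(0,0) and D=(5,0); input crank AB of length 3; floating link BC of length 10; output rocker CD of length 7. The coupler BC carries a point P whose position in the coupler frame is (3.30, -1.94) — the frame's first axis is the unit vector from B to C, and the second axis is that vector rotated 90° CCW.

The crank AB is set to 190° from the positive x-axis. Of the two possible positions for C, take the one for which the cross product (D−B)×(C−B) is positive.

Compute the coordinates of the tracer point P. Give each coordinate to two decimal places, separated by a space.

0.70 0.62

A=(0,0), D=(5.00,0)
B = A + 3.00·(cos190°, sin190°) = (-2.9544, -0.5209)
|BD| = 7.9715
circle(B,10.00) ∩ circle(D,7.00): a=7.1846, h=6.9556
  candidates: C₊=(3.7603,6.8894) cross=55.447; C₋=(4.6694,-6.9922) cross=-55.447
  mode + wants cross > 0 → take C=(3.7603,6.8894) (cross=55.447)
ex = (C−B)/|BC| = (0.6715,0.7410); ey = (-0.7410,0.6715)
P = B + 3.30·ex + -1.94·ey = (0.6990,0.6218)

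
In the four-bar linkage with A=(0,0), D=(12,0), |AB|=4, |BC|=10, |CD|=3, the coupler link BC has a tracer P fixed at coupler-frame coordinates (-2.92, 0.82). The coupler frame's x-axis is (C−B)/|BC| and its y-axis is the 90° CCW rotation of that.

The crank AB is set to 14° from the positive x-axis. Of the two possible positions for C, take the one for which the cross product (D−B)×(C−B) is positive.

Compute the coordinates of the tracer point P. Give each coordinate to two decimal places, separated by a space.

A=(0,0), D=(12.00,0)
B = A + 4.00·(cos14°, sin14°) = (3.8812, 0.9677)
|BD| = 8.1763
circle(B,10.00) ∩ circle(D,3.00): a=9.6530, h=2.6114
  candidates: C₊=(13.7754,2.4182) cross=21.351; C₋=(13.1573,-2.7678) cross=-21.351
  mode + wants cross > 0 → take C=(13.7754,2.4182) (cross=21.351)
ex = (C−B)/|BC| = (0.9894,0.1451); ey = (-0.1451,0.9894)
P = B + -2.92·ex + 0.82·ey = (0.8731,1.3555)

0.87 1.36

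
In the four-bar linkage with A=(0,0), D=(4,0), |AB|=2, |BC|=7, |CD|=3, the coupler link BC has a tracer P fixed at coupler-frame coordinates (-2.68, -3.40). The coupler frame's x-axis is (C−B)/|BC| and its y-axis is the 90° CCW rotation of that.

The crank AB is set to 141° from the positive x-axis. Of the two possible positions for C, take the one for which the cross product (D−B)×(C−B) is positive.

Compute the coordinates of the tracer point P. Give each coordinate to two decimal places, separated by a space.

A=(0,0), D=(4.00,0)
B = A + 2.00·(cos141°, sin141°) = (-1.5543, 1.2586)
|BD| = 5.6951
circle(B,7.00) ∩ circle(D,3.00): a=6.3593, h=2.9255
  candidates: C₊=(5.2944,2.7064) cross=16.661; C₋=(4.0012,-3.0000) cross=-16.661
  mode + wants cross > 0 → take C=(5.2944,2.7064) (cross=16.661)
ex = (C−B)/|BC| = (0.9784,0.2068); ey = (-0.2068,0.9784)
P = B + -2.68·ex + -3.40·ey = (-3.4731,-2.6221)

-3.47 -2.62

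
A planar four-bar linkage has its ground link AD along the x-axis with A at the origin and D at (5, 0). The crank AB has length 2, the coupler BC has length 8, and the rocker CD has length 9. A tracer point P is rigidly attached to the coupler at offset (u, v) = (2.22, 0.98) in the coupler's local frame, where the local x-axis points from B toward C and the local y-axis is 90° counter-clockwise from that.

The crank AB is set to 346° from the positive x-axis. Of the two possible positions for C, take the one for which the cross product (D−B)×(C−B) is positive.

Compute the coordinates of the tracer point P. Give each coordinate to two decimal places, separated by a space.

A=(0,0), D=(5.00,0)
B = A + 2.00·(cos346°, sin346°) = (1.9406, -0.4838)
|BD| = 3.0974
circle(B,8.00) ∩ circle(D,9.00): a=-1.1955, h=7.9102
  candidates: C₊=(-0.4759,7.1425) cross=24.501; C₋=(1.9954,-8.4837) cross=-24.501
  mode + wants cross > 0 → take C=(-0.4759,7.1425) (cross=24.501)
ex = (C−B)/|BC| = (-0.3021,0.9533); ey = (-0.9533,-0.3021)
P = B + 2.22·ex + 0.98·ey = (0.3358,1.3364)

0.34 1.34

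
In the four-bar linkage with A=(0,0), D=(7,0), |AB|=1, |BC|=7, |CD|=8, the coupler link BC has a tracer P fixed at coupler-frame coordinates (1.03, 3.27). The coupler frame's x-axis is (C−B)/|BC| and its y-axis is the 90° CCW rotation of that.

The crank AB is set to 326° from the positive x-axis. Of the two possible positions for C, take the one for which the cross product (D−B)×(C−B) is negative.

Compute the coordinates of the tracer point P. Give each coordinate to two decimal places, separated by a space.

4.25 -0.36

A=(0,0), D=(7.00,0)
B = A + 1.00·(cos326°, sin326°) = (0.8290, -0.5592)
|BD| = 6.1962
circle(B,7.00) ∩ circle(D,8.00): a=1.8877, h=6.7407
  candidates: C₊=(2.1007,6.3243) cross=41.767; C₋=(3.3174,-7.1020) cross=-41.767
  mode - wants cross < 0 → take C=(3.3174,-7.1020) (cross=-41.767)
ex = (C−B)/|BC| = (0.3555,-0.9347); ey = (0.9347,0.3555)
P = B + 1.03·ex + 3.27·ey = (4.2516,-0.3595)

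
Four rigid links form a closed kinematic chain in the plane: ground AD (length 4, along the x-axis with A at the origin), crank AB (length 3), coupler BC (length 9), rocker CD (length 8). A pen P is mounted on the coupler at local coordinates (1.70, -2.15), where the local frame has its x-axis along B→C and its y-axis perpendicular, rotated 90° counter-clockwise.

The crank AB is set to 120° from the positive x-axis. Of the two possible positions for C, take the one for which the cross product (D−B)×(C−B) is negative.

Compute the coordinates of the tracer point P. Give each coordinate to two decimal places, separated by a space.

-3.52 0.74

A=(0,0), D=(4.00,0)
B = A + 3.00·(cos120°, sin120°) = (-1.5000, 2.5981)
|BD| = 6.0828
circle(B,9.00) ∩ circle(D,8.00): a=4.4388, h=7.8293
  candidates: C₊=(5.8576,7.7814) cross=47.624; C₋=(-0.8305,-6.3770) cross=-47.624
  mode - wants cross < 0 → take C=(-0.8305,-6.3770) (cross=-47.624)
ex = (C−B)/|BC| = (0.0744,-0.9972); ey = (0.9972,0.0744)
P = B + 1.70·ex + -2.15·ey = (-3.5176,0.7429)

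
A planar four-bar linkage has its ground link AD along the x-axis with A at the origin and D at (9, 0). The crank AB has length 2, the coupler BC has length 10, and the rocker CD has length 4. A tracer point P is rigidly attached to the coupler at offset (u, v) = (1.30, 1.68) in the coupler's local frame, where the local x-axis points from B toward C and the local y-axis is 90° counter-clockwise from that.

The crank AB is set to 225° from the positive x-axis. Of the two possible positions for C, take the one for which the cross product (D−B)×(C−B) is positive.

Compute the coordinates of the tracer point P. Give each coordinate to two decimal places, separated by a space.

-1.13 0.69

A=(0,0), D=(9.00,0)
B = A + 2.00·(cos225°, sin225°) = (-1.4142, -1.4142)
|BD| = 10.5098
circle(B,10.00) ∩ circle(D,4.00): a=9.2512, h=3.7968
  candidates: C₊=(7.2419,3.5929) cross=39.904; C₋=(8.2637,-3.9317) cross=-39.904
  mode + wants cross > 0 → take C=(7.2419,3.5929) (cross=39.904)
ex = (C−B)/|BC| = (0.8656,0.5007); ey = (-0.5007,0.8656)
P = B + 1.30·ex + 1.68·ey = (-1.1301,0.6909)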